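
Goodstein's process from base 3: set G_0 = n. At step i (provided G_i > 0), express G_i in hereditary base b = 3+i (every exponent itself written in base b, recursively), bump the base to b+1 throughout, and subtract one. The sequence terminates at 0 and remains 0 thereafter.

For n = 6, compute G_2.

7

6 —HB3→ 2·3 —bump→ 2·4 = 8 —(−1)→ 7
7 —HB4→ 4 + 3 —bump→ 5 + 3 = 8 —(−1)→ 7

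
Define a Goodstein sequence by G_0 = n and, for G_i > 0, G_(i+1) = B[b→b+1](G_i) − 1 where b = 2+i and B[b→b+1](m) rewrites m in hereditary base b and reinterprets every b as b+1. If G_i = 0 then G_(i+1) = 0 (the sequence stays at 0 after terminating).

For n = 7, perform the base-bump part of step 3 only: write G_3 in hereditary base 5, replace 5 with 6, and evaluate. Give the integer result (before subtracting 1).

46658

7 —HB2→ 2^2 + 2 + 1 —bump→ 3^3 + 3 + 1 = 31 —(−1)→ 30
30 —HB3→ 3^3 + 3 —bump→ 4^4 + 4 = 260 —(−1)→ 259
259 —HB4→ 4^4 + 3 —bump→ 5^5 + 3 = 3128 —(−1)→ 3127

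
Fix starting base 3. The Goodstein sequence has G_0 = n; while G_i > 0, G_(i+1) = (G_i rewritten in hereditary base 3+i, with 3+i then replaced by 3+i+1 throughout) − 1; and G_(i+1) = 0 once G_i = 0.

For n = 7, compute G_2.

9

7 —HB3→ 2·3 + 1 —bump→ 2·4 + 1 = 9 —(−1)→ 8
8 —HB4→ 2·4 —bump→ 2·5 = 10 —(−1)→ 9
9 —HB5→ 5 + 4 —bump→ 6 + 4 = 10 —(−1)→ 9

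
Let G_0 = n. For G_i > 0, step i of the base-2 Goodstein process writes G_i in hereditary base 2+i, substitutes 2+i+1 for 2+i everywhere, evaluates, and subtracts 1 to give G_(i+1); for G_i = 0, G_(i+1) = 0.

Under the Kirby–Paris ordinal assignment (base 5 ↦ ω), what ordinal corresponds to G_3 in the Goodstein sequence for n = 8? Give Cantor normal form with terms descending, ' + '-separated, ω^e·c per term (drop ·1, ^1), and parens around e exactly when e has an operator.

8 —HB2→ 2^(2 + 1) —bump→ 3^(3 + 1) = 81 —(−1)→ 80
80 —HB3→ 2·3^3 + 2·3^2 + 2·3 + 2 —bump→ 2·4^4 + 2·4^2 + 2·4 + 2 = 554 —(−1)→ 553
553 —HB4→ 2·4^4 + 2·4^2 + 2·4 + 1 —bump→ 2·5^5 + 2·5^2 + 2·5 + 1 = 6311 —(−1)→ 6310
6310 —HB5→ 2·5^5 + 2·5^2 + 2·5 —bump→ 2·6^6 + 2·6^2 + 2·6 = 93396 —(−1)→ 93395

ω^ω·2 + ω^2·2 + ω·2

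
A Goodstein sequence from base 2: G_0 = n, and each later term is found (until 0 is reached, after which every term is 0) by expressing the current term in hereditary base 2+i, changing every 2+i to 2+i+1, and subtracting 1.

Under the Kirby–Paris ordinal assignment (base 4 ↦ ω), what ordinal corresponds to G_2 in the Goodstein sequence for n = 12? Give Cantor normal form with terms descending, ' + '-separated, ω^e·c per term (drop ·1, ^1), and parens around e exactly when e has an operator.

G_0=12  [base 2] 2^(2 + 1) + 2^2  →[2↦3]→  3^(3 + 1) + 3^3 = 108  −1 ⇒ G_1=107
G_1=107  [base 3] 3^(3 + 1) + 2·3^2 + 2·3 + 2  →[3↦4]→  4^(4 + 1) + 2·4^2 + 2·4 + 2 = 1066  −1 ⇒ G_2=1065
G_2=1065  [base 4] 4^(4 + 1) + 2·4^2 + 2·4 + 1  →[4↦5]→  5^(5 + 1) + 2·5^2 + 2·5 + 1 = 15686  −1 ⇒ G_3=15685

ω^(ω + 1) + ω^2·2 + ω·2 + 1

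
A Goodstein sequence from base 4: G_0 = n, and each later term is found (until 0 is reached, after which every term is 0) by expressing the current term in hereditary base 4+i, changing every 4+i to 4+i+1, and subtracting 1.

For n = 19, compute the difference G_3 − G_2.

12

[0] 19 ≡ 4^2 + 3 (base 4). Lift 5: 28. −1: 27.
[1] 27 ≡ 5^2 + 2 (base 5). Lift 6: 38. −1: 37.
[2] 37 ≡ 6^2 + 1 (base 6). Lift 7: 50. −1: 49.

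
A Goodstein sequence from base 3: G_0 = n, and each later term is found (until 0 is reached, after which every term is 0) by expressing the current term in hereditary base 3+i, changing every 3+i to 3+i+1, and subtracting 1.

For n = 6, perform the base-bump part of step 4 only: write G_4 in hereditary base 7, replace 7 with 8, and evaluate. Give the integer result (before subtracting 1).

8

base 3: 6 = 2·3; at 4: 2·4 = 8; next = 7
base 4: 7 = 4 + 3; at 5: 5 + 3 = 8; next = 7
base 5: 7 = 5 + 2; at 6: 6 + 2 = 8; next = 7
base 6: 7 = 6 + 1; at 7: 7 + 1 = 8; next = 7
base 7: 7 = 7; at 8: 8 = 8; next = 7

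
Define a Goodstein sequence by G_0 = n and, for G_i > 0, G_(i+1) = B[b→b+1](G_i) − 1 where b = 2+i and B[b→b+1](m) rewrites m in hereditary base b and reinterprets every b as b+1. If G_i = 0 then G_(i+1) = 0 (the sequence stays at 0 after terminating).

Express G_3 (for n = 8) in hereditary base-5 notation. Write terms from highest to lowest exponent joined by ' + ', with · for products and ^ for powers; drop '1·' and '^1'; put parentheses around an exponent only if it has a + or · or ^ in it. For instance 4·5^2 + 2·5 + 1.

G_0 = 8. HB_2(8) = 2^(2 + 1). Bump = 81. G_1 = 80.
G_1 = 80. HB_3(80) = 2·3^3 + 2·3^2 + 2·3 + 2. Bump = 554. G_2 = 553.
G_2 = 553. HB_4(553) = 2·4^4 + 2·4^2 + 2·4 + 1. Bump = 6311. G_3 = 6310.
G_3 = 6310. HB_5(6310) = 2·5^5 + 2·5^2 + 2·5. Bump = 93396. G_4 = 93395.

2·5^5 + 2·5^2 + 2·5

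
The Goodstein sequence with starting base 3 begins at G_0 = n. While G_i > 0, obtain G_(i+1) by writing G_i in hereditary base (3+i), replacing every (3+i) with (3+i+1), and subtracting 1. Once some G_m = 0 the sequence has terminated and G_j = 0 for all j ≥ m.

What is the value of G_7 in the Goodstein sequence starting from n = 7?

9

base 3: 7 = 2·3 + 1; at 4: 2·4 + 1 = 9; next = 8
base 4: 8 = 2·4; at 5: 2·5 = 10; next = 9
base 5: 9 = 5 + 4; at 6: 6 + 4 = 10; next = 9
base 6: 9 = 6 + 3; at 7: 7 + 3 = 10; next = 9
base 7: 9 = 7 + 2; at 8: 8 + 2 = 10; next = 9
base 8: 9 = 8 + 1; at 9: 9 + 1 = 10; next = 9
base 9: 9 = 9; at 10: 10 = 10; next = 9
base 10: 9 = 9; at 11: 9 = 9; next = 8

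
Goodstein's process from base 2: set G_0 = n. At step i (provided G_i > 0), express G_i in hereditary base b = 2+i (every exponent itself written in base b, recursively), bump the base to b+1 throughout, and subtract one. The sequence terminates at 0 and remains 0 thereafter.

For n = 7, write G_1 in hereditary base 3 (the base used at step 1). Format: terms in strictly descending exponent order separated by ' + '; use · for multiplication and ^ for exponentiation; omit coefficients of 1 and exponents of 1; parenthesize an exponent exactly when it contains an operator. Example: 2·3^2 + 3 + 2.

3^3 + 3

(0) 7|_2 = 2^2 + 2 + 1 ↦ 3^3 + 3 + 1|_3 = 31 ⇒ 30
(1) 30|_3 = 3^3 + 3 ↦ 4^4 + 4|_4 = 260 ⇒ 259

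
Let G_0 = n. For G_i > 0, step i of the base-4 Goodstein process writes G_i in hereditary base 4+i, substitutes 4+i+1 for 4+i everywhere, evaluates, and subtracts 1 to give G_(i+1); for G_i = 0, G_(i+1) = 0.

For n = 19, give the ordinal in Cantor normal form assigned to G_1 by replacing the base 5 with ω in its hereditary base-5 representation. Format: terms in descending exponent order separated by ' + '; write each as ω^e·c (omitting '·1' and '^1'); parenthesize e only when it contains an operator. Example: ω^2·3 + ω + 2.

19 —HB4→ 4^2 + 3 —bump→ 5^2 + 3 = 28 —(−1)→ 27
27 —HB5→ 5^2 + 2 —bump→ 6^2 + 2 = 38 —(−1)→ 37

ω^2 + 2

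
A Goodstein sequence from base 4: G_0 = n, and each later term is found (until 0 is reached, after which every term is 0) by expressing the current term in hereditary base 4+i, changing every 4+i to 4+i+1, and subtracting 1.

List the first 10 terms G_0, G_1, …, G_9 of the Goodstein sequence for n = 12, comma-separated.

12, 14, 15, 16, 17, 18, 19, 19, 19, 19

(0) 12|_4 = 3·4 ↦ 3·5|_5 = 15 ⇒ 14
(1) 14|_5 = 2·5 + 4 ↦ 2·6 + 4|_6 = 16 ⇒ 15
(2) 15|_6 = 2·6 + 3 ↦ 2·7 + 3|_7 = 17 ⇒ 16
(3) 16|_7 = 2·7 + 2 ↦ 2·8 + 2|_8 = 18 ⇒ 17
(4) 17|_8 = 2·8 + 1 ↦ 2·9 + 1|_9 = 19 ⇒ 18
(5) 18|_9 = 2·9 ↦ 2·10|_10 = 20 ⇒ 19
(6) 19|_10 = 10 + 9 ↦ 11 + 9|_11 = 20 ⇒ 19
(7) 19|_11 = 11 + 8 ↦ 12 + 8|_12 = 20 ⇒ 19
(8) 19|_12 = 12 + 7 ↦ 13 + 7|_13 = 20 ⇒ 19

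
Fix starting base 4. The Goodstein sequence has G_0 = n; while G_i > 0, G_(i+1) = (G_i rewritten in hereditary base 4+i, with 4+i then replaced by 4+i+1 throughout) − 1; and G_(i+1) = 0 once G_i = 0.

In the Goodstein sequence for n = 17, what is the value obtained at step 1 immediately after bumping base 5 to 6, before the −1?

base 4: 17 = 4^2 + 1; at 5: 5^2 + 1 = 26; next = 25
base 5: 25 = 5^2; at 6: 6^2 = 36; next = 35

36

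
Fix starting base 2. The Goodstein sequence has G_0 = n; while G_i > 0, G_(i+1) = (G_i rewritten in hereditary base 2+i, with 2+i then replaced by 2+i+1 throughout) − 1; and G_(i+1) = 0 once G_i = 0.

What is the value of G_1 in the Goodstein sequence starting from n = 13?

108

step 0: 13 = 2^(2 + 1) + 2^2 + 1; sub 3 for 2: 3^(3 + 1) + 3^3 + 1; = 109; G_1 = 109−1 = 108
step 1: 108 = 3^(3 + 1) + 3^3; sub 4 for 3: 4^(4 + 1) + 4^4; = 1280; G_2 = 1280−1 = 1279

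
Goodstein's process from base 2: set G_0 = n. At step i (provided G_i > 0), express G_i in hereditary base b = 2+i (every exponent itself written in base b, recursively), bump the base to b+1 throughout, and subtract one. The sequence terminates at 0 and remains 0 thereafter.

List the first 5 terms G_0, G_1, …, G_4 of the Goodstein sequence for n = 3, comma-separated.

[0] 3 ≡ 2 + 1 (base 2). Lift 3: 4. −1: 3.
[1] 3 ≡ 3 (base 3). Lift 4: 4. −1: 3.
[2] 3 ≡ 3 (base 4). Lift 5: 3. −1: 2.
[3] 2 ≡ 2 (base 5). Lift 6: 2. −1: 1.

3, 3, 3, 2, 1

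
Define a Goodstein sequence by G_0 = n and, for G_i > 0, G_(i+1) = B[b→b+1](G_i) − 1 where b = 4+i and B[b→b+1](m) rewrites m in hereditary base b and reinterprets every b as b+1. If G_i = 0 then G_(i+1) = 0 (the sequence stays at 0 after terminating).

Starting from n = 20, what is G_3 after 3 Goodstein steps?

step 0: 20 = 4^2 + 4; sub 5 for 4: 5^2 + 5; = 30; G_1 = 30−1 = 29
step 1: 29 = 5^2 + 4; sub 6 for 5: 6^2 + 4; = 40; G_2 = 40−1 = 39
step 2: 39 = 6^2 + 3; sub 7 for 6: 7^2 + 3; = 52; G_3 = 52−1 = 51
step 3: 51 = 7^2 + 2; sub 8 for 7: 8^2 + 2; = 66; G_4 = 66−1 = 65

51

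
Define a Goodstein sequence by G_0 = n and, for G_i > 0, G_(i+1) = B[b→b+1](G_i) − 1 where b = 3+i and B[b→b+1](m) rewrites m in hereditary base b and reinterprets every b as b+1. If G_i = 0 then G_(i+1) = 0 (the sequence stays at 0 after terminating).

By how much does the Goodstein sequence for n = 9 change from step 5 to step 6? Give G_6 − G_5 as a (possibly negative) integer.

1

G_0 = 9. HB_3(9) = 3^2. Bump = 16. G_1 = 15.
G_1 = 15. HB_4(15) = 3·4 + 3. Bump = 18. G_2 = 17.
G_2 = 17. HB_5(17) = 3·5 + 2. Bump = 20. G_3 = 19.
G_3 = 19. HB_6(19) = 3·6 + 1. Bump = 22. G_4 = 21.
G_4 = 21. HB_7(21) = 3·7. Bump = 24. G_5 = 23.
G_5 = 23. HB_8(23) = 2·8 + 7. Bump = 25. G_6 = 24.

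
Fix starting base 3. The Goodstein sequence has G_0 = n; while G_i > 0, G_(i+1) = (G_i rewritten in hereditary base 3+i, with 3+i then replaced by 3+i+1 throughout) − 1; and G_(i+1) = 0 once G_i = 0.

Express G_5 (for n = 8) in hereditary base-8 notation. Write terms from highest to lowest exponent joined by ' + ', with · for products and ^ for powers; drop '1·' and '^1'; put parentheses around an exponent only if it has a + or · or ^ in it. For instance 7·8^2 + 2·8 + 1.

8 + 3

[0] 8 ≡ 2·3 + 2 (base 3). Lift 4: 10. −1: 9.
[1] 9 ≡ 2·4 + 1 (base 4). Lift 5: 11. −1: 10.
[2] 10 ≡ 2·5 (base 5). Lift 6: 12. −1: 11.
[3] 11 ≡ 6 + 5 (base 6). Lift 7: 12. −1: 11.
[4] 11 ≡ 7 + 4 (base 7). Lift 8: 12. −1: 11.
[5] 11 ≡ 8 + 3 (base 8). Lift 9: 12. −1: 11.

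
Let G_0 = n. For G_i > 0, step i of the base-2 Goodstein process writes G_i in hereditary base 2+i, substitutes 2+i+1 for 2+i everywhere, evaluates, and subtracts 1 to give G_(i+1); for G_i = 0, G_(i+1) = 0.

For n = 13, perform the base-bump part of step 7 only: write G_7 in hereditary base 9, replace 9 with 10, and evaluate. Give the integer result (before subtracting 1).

100000003326

G_0 = 13. HB_2(13) = 2^(2 + 1) + 2^2 + 1. Bump = 109. G_1 = 108.
G_1 = 108. HB_3(108) = 3^(3 + 1) + 3^3. Bump = 1280. G_2 = 1279.
G_2 = 1279. HB_4(1279) = 4^(4 + 1) + 3·4^3 + 3·4^2 + 3·4 + 3. Bump = 16093. G_3 = 16092.
G_3 = 16092. HB_5(16092) = 5^(5 + 1) + 3·5^3 + 3·5^2 + 3·5 + 2. Bump = 280712. G_4 = 280711.
G_4 = 280711. HB_6(280711) = 6^(6 + 1) + 3·6^3 + 3·6^2 + 3·6 + 1. Bump = 5765999. G_5 = 5765998.
G_5 = 5765998. HB_7(5765998) = 7^(7 + 1) + 3·7^3 + 3·7^2 + 3·7. Bump = 134219480. G_6 = 134219479.
G_6 = 134219479. HB_8(134219479) = 8^(8 + 1) + 3·8^3 + 3·8^2 + 2·8 + 7. Bump = 3486786856. G_7 = 3486786855.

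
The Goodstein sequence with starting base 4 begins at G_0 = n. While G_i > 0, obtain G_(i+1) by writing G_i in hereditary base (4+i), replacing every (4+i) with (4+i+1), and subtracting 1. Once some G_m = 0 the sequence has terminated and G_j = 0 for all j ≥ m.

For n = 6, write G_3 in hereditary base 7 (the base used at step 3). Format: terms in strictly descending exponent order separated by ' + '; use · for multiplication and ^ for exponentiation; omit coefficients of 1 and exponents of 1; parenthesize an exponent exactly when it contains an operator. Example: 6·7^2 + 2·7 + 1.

i=0: 6 = 4 + 2 (b=4); 4→5: 5 + 2 = 7; 7−1 = 6
i=1: 6 = 5 + 1 (b=5); 5→6: 6 + 1 = 7; 7−1 = 6
i=2: 6 = 6 (b=6); 6→7: 7 = 7; 7−1 = 6

6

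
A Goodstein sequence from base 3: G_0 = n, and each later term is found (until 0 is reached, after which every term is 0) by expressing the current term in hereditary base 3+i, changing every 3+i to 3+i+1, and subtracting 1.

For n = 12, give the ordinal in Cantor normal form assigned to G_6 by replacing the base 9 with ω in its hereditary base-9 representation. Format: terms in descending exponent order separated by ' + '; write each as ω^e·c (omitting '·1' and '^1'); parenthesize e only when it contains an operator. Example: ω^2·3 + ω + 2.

(0) 12|_3 = 3^2 + 3 ↦ 4^2 + 4|_4 = 20 ⇒ 19
(1) 19|_4 = 4^2 + 3 ↦ 5^2 + 3|_5 = 28 ⇒ 27
(2) 27|_5 = 5^2 + 2 ↦ 6^2 + 2|_6 = 38 ⇒ 37
(3) 37|_6 = 6^2 + 1 ↦ 7^2 + 1|_7 = 50 ⇒ 49
(4) 49|_7 = 7^2 ↦ 8^2|_8 = 64 ⇒ 63
(5) 63|_8 = 7·8 + 7 ↦ 7·9 + 7|_9 = 70 ⇒ 69

ω·7 + 6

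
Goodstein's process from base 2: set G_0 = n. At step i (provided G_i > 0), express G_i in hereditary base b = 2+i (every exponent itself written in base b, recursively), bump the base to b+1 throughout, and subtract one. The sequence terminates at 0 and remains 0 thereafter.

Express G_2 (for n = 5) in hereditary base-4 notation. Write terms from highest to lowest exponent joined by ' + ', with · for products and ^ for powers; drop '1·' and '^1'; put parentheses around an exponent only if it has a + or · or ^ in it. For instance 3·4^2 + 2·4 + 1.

G_0 = 5. HB_2(5) = 2^2 + 1. Bump = 28. G_1 = 27.
G_1 = 27. HB_3(27) = 3^3. Bump = 256. G_2 = 255.
G_2 = 255. HB_4(255) = 3·4^3 + 3·4^2 + 3·4 + 3. Bump = 468. G_3 = 467.

3·4^3 + 3·4^2 + 3·4 + 3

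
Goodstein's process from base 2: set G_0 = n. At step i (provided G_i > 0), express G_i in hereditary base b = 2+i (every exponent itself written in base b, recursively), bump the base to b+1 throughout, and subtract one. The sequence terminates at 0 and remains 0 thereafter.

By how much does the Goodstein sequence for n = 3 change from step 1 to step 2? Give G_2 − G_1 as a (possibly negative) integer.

0

[0] 3 ≡ 2 + 1 (base 2). Lift 3: 4. −1: 3.
[1] 3 ≡ 3 (base 3). Lift 4: 4. −1: 3.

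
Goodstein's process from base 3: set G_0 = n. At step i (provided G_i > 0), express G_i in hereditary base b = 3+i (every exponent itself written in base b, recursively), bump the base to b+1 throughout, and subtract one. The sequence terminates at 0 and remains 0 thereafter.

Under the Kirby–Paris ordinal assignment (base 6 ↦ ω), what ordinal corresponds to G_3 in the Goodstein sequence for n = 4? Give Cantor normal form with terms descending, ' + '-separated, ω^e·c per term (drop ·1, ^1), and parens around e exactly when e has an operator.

3

4 —HB3→ 3 + 1 —bump→ 4 + 1 = 5 —(−1)→ 4
4 —HB4→ 4 —bump→ 5 = 5 —(−1)→ 4
4 —HB5→ 4 —bump→ 4 = 4 —(−1)→ 3
3 —HB6→ 3 —bump→ 3 = 3 —(−1)→ 2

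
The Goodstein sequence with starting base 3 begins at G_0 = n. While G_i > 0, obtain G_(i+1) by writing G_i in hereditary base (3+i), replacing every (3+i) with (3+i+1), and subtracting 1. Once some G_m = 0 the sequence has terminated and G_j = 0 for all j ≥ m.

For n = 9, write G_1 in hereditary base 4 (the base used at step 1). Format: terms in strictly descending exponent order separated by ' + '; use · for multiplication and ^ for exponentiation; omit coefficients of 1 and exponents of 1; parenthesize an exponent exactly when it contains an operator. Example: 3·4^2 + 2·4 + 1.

3·4 + 3

i=0: 9 = 3^2 (b=3); 3→4: 4^2 = 16; 16−1 = 15
i=1: 15 = 3·4 + 3 (b=4); 4→5: 3·5 + 3 = 18; 18−1 = 17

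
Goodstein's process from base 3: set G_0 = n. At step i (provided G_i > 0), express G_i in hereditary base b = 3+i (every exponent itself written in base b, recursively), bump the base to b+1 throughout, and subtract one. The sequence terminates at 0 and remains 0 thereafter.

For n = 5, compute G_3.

5

G_0=5  [base 3] 3 + 2  →[3↦4]→  4 + 2 = 6  −1 ⇒ G_1=5
G_1=5  [base 4] 4 + 1  →[4↦5]→  5 + 1 = 6  −1 ⇒ G_2=5
G_2=5  [base 5] 5  →[5↦6]→  6 = 6  −1 ⇒ G_3=5
G_3=5  [base 6] 5  →[6↦7]→  5 = 5  −1 ⇒ G_4=4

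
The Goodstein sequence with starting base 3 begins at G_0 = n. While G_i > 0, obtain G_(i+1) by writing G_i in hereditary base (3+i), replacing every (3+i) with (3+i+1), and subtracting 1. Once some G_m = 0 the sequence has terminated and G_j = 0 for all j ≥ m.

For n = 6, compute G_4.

[0] 6 ≡ 2·3 (base 3). Lift 4: 8. −1: 7.
[1] 7 ≡ 4 + 3 (base 4). Lift 5: 8. −1: 7.
[2] 7 ≡ 5 + 2 (base 5). Lift 6: 8. −1: 7.
[3] 7 ≡ 6 + 1 (base 6). Lift 7: 8. −1: 7.
[4] 7 ≡ 7 (base 7). Lift 8: 8. −1: 7.

7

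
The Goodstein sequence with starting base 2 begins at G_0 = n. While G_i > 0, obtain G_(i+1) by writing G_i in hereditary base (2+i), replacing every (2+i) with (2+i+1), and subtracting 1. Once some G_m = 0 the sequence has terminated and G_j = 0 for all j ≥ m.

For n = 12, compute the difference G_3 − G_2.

14620

[0] 12 ≡ 2^(2 + 1) + 2^2 (base 2). Lift 3: 108. −1: 107.
[1] 107 ≡ 3^(3 + 1) + 2·3^2 + 2·3 + 2 (base 3). Lift 4: 1066. −1: 1065.
[2] 1065 ≡ 4^(4 + 1) + 2·4^2 + 2·4 + 1 (base 4). Lift 5: 15686. −1: 15685.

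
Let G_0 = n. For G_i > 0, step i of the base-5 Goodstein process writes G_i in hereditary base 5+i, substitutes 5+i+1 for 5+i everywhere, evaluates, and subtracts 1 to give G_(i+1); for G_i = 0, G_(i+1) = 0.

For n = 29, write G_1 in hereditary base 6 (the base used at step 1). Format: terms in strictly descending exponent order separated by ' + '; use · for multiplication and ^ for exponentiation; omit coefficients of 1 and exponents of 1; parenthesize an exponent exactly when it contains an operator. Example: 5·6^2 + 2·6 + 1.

G_0 = 29. HB_5(29) = 5^2 + 4. Bump = 40. G_1 = 39.
G_1 = 39. HB_6(39) = 6^2 + 3. Bump = 52. G_2 = 51.

6^2 + 3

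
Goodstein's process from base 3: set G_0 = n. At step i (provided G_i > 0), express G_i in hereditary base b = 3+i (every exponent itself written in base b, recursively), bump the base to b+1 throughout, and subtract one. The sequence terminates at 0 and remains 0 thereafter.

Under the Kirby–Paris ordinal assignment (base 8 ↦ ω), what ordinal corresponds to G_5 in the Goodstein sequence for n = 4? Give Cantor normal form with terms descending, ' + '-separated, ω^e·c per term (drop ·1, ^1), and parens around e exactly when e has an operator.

1

step 0: 4 = 3 + 1; sub 4 for 3: 4 + 1; = 5; G_1 = 5−1 = 4
step 1: 4 = 4; sub 5 for 4: 5; = 5; G_2 = 5−1 = 4
step 2: 4 = 4; sub 6 for 5: 4; = 4; G_3 = 4−1 = 3
step 3: 3 = 3; sub 7 for 6: 3; = 3; G_4 = 3−1 = 2
step 4: 2 = 2; sub 8 for 7: 2; = 2; G_5 = 2−1 = 1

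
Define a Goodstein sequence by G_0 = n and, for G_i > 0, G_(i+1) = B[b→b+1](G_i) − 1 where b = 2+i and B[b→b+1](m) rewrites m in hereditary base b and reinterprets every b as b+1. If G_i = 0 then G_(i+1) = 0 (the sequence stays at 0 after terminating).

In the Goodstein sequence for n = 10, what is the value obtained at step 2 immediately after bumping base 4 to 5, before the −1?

15626

(0) 10|_2 = 2^(2 + 1) + 2 ↦ 3^(3 + 1) + 3|_3 = 84 ⇒ 83
(1) 83|_3 = 3^(3 + 1) + 2 ↦ 4^(4 + 1) + 2|_4 = 1026 ⇒ 1025
(2) 1025|_4 = 4^(4 + 1) + 1 ↦ 5^(5 + 1) + 1|_5 = 15626 ⇒ 15625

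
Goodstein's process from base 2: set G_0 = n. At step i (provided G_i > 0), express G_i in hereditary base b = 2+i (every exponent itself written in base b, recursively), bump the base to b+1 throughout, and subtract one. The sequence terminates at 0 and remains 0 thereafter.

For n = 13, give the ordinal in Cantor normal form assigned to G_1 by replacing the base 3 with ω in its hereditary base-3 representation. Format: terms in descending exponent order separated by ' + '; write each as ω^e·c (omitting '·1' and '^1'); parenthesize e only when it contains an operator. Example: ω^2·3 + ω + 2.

G_0=13  [base 2] 2^(2 + 1) + 2^2 + 1  →[2↦3]→  3^(3 + 1) + 3^3 + 1 = 109  −1 ⇒ G_1=108
G_1=108  [base 3] 3^(3 + 1) + 3^3  →[3↦4]→  4^(4 + 1) + 4^4 = 1280  −1 ⇒ G_2=1279

ω^(ω + 1) + ω^ω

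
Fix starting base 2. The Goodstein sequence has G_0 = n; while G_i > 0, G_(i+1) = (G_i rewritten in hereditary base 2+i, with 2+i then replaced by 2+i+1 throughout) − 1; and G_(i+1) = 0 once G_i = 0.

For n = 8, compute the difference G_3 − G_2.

5757

G_0 = 8. HB_2(8) = 2^(2 + 1). Bump = 81. G_1 = 80.
G_1 = 80. HB_3(80) = 2·3^3 + 2·3^2 + 2·3 + 2. Bump = 554. G_2 = 553.
G_2 = 553. HB_4(553) = 2·4^4 + 2·4^2 + 2·4 + 1. Bump = 6311. G_3 = 6310.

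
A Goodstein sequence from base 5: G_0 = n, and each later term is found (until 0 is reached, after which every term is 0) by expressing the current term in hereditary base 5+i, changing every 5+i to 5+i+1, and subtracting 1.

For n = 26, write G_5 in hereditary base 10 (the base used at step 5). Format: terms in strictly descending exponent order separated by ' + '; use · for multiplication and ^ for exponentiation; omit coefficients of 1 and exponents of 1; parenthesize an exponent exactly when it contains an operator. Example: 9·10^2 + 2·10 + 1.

6·10 + 3

G_0 = 26. HB_5(26) = 5^2 + 1. Bump = 37. G_1 = 36.
G_1 = 36. HB_6(36) = 6^2. Bump = 49. G_2 = 48.
G_2 = 48. HB_7(48) = 6·7 + 6. Bump = 54. G_3 = 53.
G_3 = 53. HB_8(53) = 6·8 + 5. Bump = 59. G_4 = 58.
G_4 = 58. HB_9(58) = 6·9 + 4. Bump = 64. G_5 = 63.
G_5 = 63. HB_10(63) = 6·10 + 3. Bump = 69. G_6 = 68.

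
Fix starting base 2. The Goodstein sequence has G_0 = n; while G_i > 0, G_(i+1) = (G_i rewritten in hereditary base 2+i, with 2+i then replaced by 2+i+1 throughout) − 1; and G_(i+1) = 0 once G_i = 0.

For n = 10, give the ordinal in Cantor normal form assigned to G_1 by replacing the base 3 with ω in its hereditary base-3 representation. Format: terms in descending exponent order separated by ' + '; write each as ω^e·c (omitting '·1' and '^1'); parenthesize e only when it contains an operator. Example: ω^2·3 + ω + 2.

ω^(ω + 1) + 2

10 —HB2→ 2^(2 + 1) + 2 —bump→ 3^(3 + 1) + 3 = 84 —(−1)→ 83
83 —HB3→ 3^(3 + 1) + 2 —bump→ 4^(4 + 1) + 2 = 1026 —(−1)→ 1025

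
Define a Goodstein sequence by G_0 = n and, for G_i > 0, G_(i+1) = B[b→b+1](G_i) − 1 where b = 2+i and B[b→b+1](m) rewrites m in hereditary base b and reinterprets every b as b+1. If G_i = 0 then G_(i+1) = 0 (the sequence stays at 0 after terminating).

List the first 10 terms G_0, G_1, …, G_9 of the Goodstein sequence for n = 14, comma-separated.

14, 110, 1281, 18750, 326591, 5862840, 134404971, 3487116548, 100000555551, 3138429262496

G_0=14  [base 2] 2^(2 + 1) + 2^2 + 2  →[2↦3]→  3^(3 + 1) + 3^3 + 3 = 111  −1 ⇒ G_1=110
G_1=110  [base 3] 3^(3 + 1) + 3^3 + 2  →[3↦4]→  4^(4 + 1) + 4^4 + 2 = 1282  −1 ⇒ G_2=1281
G_2=1281  [base 4] 4^(4 + 1) + 4^4 + 1  →[4↦5]→  5^(5 + 1) + 5^5 + 1 = 18751  −1 ⇒ G_3=18750
G_3=18750  [base 5] 5^(5 + 1) + 5^5  →[5↦6]→  6^(6 + 1) + 6^6 = 326592  −1 ⇒ G_4=326591
G_4=326591  [base 6] 6^(6 + 1) + 5·6^5 + 5·6^4 + 5·6^3 + 5·6^2 + 5·6 + 5  →[6↦7]→  7^(7 + 1) + 5·7^5 + 5·7^4 + 5·7^3 + 5·7^2 + 5·7 + 5 = 5862841  −1 ⇒ G_5=5862840
G_5=5862840  [base 7] 7^(7 + 1) + 5·7^5 + 5·7^4 + 5·7^3 + 5·7^2 + 5·7 + 4  →[7↦8]→  8^(8 + 1) + 5·8^5 + 5·8^4 + 5·8^3 + 5·8^2 + 5·8 + 4 = 134404972  −1 ⇒ G_6=134404971
G_6=134404971  [base 8] 8^(8 + 1) + 5·8^5 + 5·8^4 + 5·8^3 + 5·8^2 + 5·8 + 3  →[8↦9]→  9^(9 + 1) + 5·9^5 + 5·9^4 + 5·9^3 + 5·9^2 + 5·9 + 3 = 3487116549  −1 ⇒ G_7=3487116548
G_7=3487116548  [base 9] 9^(9 + 1) + 5·9^5 + 5·9^4 + 5·9^3 + 5·9^2 + 5·9 + 2  →[9↦10]→  10^(10 + 1) + 5·10^5 + 5·10^4 + 5·10^3 + 5·10^2 + 5·10 + 2 = 100000555552  −1 ⇒ G_8=100000555551
G_8=100000555551  [base 10] 10^(10 + 1) + 5·10^5 + 5·10^4 + 5·10^3 + 5·10^2 + 5·10 + 1  →[10↦11]→  11^(11 + 1) + 5·11^5 + 5·11^4 + 5·11^3 + 5·11^2 + 5·11 + 1 = 3138429262497  −1 ⇒ G_9=3138429262496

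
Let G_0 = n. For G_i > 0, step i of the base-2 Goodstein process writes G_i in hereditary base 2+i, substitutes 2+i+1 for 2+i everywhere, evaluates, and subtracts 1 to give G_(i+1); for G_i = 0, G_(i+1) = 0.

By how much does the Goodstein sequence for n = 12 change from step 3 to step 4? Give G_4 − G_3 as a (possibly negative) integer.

264334

[0] 12 ≡ 2^(2 + 1) + 2^2 (base 2). Lift 3: 108. −1: 107.
[1] 107 ≡ 3^(3 + 1) + 2·3^2 + 2·3 + 2 (base 3). Lift 4: 1066. −1: 1065.
[2] 1065 ≡ 4^(4 + 1) + 2·4^2 + 2·4 + 1 (base 4). Lift 5: 15686. −1: 15685.
[3] 15685 ≡ 5^(5 + 1) + 2·5^2 + 2·5 (base 5). Lift 6: 280020. −1: 280019.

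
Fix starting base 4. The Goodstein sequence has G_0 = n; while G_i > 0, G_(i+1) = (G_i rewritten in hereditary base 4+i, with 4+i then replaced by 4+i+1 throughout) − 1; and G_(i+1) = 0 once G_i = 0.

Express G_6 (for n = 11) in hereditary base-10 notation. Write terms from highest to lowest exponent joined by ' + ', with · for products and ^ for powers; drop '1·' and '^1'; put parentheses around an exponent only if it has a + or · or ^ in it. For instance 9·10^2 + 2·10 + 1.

(0) 11|_4 = 2·4 + 3 ↦ 2·5 + 3|_5 = 13 ⇒ 12
(1) 12|_5 = 2·5 + 2 ↦ 2·6 + 2|_6 = 14 ⇒ 13
(2) 13|_6 = 2·6 + 1 ↦ 2·7 + 1|_7 = 15 ⇒ 14
(3) 14|_7 = 2·7 ↦ 2·8|_8 = 16 ⇒ 15
(4) 15|_8 = 8 + 7 ↦ 9 + 7|_9 = 16 ⇒ 15
(5) 15|_9 = 9 + 6 ↦ 10 + 6|_10 = 16 ⇒ 15
(6) 15|_10 = 10 + 5 ↦ 11 + 5|_11 = 16 ⇒ 15

10 + 5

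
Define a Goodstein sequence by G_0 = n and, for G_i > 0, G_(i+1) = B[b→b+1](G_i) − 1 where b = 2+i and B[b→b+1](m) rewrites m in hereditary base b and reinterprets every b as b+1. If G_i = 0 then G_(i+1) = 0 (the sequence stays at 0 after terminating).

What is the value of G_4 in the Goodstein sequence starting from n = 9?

140743

step 0: 9 = 2^(2 + 1) + 1; sub 3 for 2: 3^(3 + 1) + 1; = 82; G_1 = 82−1 = 81
step 1: 81 = 3^(3 + 1); sub 4 for 3: 4^(4 + 1); = 1024; G_2 = 1024−1 = 1023
step 2: 1023 = 3·4^4 + 3·4^3 + 3·4^2 + 3·4 + 3; sub 5 for 4: 3·5^5 + 3·5^3 + 3·5^2 + 3·5 + 3; = 9843; G_3 = 9843−1 = 9842
step 3: 9842 = 3·5^5 + 3·5^3 + 3·5^2 + 3·5 + 2; sub 6 for 5: 3·6^6 + 3·6^3 + 3·6^2 + 3·6 + 2; = 140744; G_4 = 140744−1 = 140743
step 4: 140743 = 3·6^6 + 3·6^3 + 3·6^2 + 3·6 + 1; sub 7 for 6: 3·7^7 + 3·7^3 + 3·7^2 + 3·7 + 1; = 2471827; G_5 = 2471827−1 = 2471826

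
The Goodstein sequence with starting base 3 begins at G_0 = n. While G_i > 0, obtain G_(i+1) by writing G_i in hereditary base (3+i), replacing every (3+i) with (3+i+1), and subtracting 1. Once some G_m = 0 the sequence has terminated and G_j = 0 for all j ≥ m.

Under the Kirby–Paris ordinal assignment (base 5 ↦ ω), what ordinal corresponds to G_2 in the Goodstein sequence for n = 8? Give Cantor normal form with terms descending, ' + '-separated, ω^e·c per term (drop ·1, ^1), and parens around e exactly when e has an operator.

G_0 = 8. HB_3(8) = 2·3 + 2. Bump = 10. G_1 = 9.
G_1 = 9. HB_4(9) = 2·4 + 1. Bump = 11. G_2 = 10.
G_2 = 10. HB_5(10) = 2·5. Bump = 12. G_3 = 11.

ω·2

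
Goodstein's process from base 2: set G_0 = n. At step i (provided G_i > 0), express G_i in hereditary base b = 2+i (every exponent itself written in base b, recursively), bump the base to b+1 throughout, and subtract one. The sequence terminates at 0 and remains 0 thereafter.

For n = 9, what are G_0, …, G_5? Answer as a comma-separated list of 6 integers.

9, 81, 1023, 9842, 140743, 2471826

G_0=9  [base 2] 2^(2 + 1) + 1  →[2↦3]→  3^(3 + 1) + 1 = 82  −1 ⇒ G_1=81
G_1=81  [base 3] 3^(3 + 1)  →[3↦4]→  4^(4 + 1) = 1024  −1 ⇒ G_2=1023
G_2=1023  [base 4] 3·4^4 + 3·4^3 + 3·4^2 + 3·4 + 3  →[4↦5]→  3·5^5 + 3·5^3 + 3·5^2 + 3·5 + 3 = 9843  −1 ⇒ G_3=9842
G_3=9842  [base 5] 3·5^5 + 3·5^3 + 3·5^2 + 3·5 + 2  →[5↦6]→  3·6^6 + 3·6^3 + 3·6^2 + 3·6 + 2 = 140744  −1 ⇒ G_4=140743
G_4=140743  [base 6] 3·6^6 + 3·6^3 + 3·6^2 + 3·6 + 1  →[6↦7]→  3·7^7 + 3·7^3 + 3·7^2 + 3·7 + 1 = 2471827  −1 ⇒ G_5=2471826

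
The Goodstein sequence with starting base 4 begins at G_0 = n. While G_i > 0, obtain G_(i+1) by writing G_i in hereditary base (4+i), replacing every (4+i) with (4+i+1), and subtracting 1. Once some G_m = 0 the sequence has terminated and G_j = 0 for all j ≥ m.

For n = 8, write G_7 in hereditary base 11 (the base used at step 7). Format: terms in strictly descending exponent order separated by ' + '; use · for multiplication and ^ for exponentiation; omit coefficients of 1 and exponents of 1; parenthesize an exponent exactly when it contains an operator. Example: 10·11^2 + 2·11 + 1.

8

step 0: 8 = 2·4; sub 5 for 4: 2·5; = 10; G_1 = 10−1 = 9
step 1: 9 = 5 + 4; sub 6 for 5: 6 + 4; = 10; G_2 = 10−1 = 9
step 2: 9 = 6 + 3; sub 7 for 6: 7 + 3; = 10; G_3 = 10−1 = 9
step 3: 9 = 7 + 2; sub 8 for 7: 8 + 2; = 10; G_4 = 10−1 = 9
step 4: 9 = 8 + 1; sub 9 for 8: 9 + 1; = 10; G_5 = 10−1 = 9
step 5: 9 = 9; sub 10 for 9: 10; = 10; G_6 = 10−1 = 9
step 6: 9 = 9; sub 11 for 10: 9; = 9; G_7 = 9−1 = 8
step 7: 8 = 8; sub 12 for 11: 8; = 8; G_8 = 8−1 = 7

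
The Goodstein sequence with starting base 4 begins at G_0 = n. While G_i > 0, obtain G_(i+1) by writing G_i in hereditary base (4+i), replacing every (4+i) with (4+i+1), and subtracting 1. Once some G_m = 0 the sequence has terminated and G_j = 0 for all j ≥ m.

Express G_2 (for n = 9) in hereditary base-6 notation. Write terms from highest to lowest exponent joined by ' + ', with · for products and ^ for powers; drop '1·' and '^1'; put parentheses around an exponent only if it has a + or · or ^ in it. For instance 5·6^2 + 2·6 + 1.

6 + 5

[0] 9 ≡ 2·4 + 1 (base 4). Lift 5: 11. −1: 10.
[1] 10 ≡ 2·5 (base 5). Lift 6: 12. −1: 11.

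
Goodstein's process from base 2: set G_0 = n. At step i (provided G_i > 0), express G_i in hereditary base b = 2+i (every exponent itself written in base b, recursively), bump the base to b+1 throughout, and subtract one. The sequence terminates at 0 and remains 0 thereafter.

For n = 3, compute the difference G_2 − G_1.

0

base 2: 3 = 2 + 1; at 3: 3 + 1 = 4; next = 3
base 3: 3 = 3; at 4: 4 = 4; next = 3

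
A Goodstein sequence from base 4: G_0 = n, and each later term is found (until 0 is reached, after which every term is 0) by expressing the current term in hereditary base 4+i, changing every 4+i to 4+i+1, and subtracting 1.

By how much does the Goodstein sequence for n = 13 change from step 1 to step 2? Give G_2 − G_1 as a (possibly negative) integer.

G_0 = 13. HB_4(13) = 3·4 + 1. Bump = 16. G_1 = 15.
G_1 = 15. HB_5(15) = 3·5. Bump = 18. G_2 = 17.

2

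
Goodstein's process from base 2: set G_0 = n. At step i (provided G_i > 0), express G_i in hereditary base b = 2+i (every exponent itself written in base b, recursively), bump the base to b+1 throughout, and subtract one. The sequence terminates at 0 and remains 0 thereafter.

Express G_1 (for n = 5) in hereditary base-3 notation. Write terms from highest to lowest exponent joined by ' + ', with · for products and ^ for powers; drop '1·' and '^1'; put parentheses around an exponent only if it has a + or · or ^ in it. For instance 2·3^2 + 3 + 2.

5 —HB2→ 2^2 + 1 —bump→ 3^3 + 1 = 28 —(−1)→ 27
27 —HB3→ 3^3 —bump→ 4^4 = 256 —(−1)→ 255

3^3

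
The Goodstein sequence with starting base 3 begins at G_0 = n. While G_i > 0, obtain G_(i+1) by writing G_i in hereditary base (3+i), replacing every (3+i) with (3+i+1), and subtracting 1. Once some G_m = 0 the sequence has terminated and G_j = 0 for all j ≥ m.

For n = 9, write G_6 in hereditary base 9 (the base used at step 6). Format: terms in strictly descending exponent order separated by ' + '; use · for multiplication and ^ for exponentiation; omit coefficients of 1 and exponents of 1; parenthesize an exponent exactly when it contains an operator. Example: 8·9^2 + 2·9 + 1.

2·9 + 6

(0) 9|_3 = 3^2 ↦ 4^2|_4 = 16 ⇒ 15
(1) 15|_4 = 3·4 + 3 ↦ 3·5 + 3|_5 = 18 ⇒ 17
(2) 17|_5 = 3·5 + 2 ↦ 3·6 + 2|_6 = 20 ⇒ 19
(3) 19|_6 = 3·6 + 1 ↦ 3·7 + 1|_7 = 22 ⇒ 21
(4) 21|_7 = 3·7 ↦ 3·8|_8 = 24 ⇒ 23
(5) 23|_8 = 2·8 + 7 ↦ 2·9 + 7|_9 = 25 ⇒ 24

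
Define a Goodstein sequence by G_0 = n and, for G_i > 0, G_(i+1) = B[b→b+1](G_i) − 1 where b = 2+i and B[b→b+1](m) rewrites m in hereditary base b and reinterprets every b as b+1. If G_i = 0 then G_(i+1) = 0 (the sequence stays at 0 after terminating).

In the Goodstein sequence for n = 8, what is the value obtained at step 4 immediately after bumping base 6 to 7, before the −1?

i=0: 8 = 2^(2 + 1) (b=2); 2→3: 3^(3 + 1) = 81; 81−1 = 80
i=1: 80 = 2·3^3 + 2·3^2 + 2·3 + 2 (b=3); 3→4: 2·4^4 + 2·4^2 + 2·4 + 2 = 554; 554−1 = 553
i=2: 553 = 2·4^4 + 2·4^2 + 2·4 + 1 (b=4); 4→5: 2·5^5 + 2·5^2 + 2·5 + 1 = 6311; 6311−1 = 6310
i=3: 6310 = 2·5^5 + 2·5^2 + 2·5 (b=5); 5→6: 2·6^6 + 2·6^2 + 2·6 = 93396; 93396−1 = 93395
i=4: 93395 = 2·6^6 + 2·6^2 + 6 + 5 (b=6); 6→7: 2·7^7 + 2·7^2 + 7 + 5 = 1647196; 1647196−1 = 1647195

1647196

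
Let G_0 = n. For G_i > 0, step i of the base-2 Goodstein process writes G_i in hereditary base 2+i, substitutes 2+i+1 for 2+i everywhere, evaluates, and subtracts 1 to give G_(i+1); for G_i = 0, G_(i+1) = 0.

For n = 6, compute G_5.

98039

G_0 = 6. HB_2(6) = 2^2 + 2. Bump = 30. G_1 = 29.
G_1 = 29. HB_3(29) = 3^3 + 2. Bump = 258. G_2 = 257.
G_2 = 257. HB_4(257) = 4^4 + 1. Bump = 3126. G_3 = 3125.
G_3 = 3125. HB_5(3125) = 5^5. Bump = 46656. G_4 = 46655.
G_4 = 46655. HB_6(46655) = 5·6^5 + 5·6^4 + 5·6^3 + 5·6^2 + 5·6 + 5. Bump = 98040. G_5 = 98039.
G_5 = 98039. HB_7(98039) = 5·7^5 + 5·7^4 + 5·7^3 + 5·7^2 + 5·7 + 4. Bump = 187244. G_6 = 187243.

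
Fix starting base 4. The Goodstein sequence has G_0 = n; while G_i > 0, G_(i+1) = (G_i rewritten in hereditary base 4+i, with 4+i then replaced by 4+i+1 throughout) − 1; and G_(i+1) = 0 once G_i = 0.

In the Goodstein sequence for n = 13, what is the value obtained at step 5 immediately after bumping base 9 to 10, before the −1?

22

i=0: 13 = 3·4 + 1 (b=4); 4→5: 3·5 + 1 = 16; 16−1 = 15
i=1: 15 = 3·5 (b=5); 5→6: 3·6 = 18; 18−1 = 17
i=2: 17 = 2·6 + 5 (b=6); 6→7: 2·7 + 5 = 19; 19−1 = 18
i=3: 18 = 2·7 + 4 (b=7); 7→8: 2·8 + 4 = 20; 20−1 = 19
i=4: 19 = 2·8 + 3 (b=8); 8→9: 2·9 + 3 = 21; 21−1 = 20
i=5: 20 = 2·9 + 2 (b=9); 9→10: 2·10 + 2 = 22; 22−1 = 21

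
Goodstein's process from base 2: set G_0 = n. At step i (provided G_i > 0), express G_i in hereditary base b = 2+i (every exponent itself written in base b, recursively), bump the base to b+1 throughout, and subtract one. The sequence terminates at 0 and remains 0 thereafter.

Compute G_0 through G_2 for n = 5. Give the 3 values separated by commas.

5, 27, 255

(0) 5|_2 = 2^2 + 1 ↦ 3^3 + 1|_3 = 28 ⇒ 27
(1) 27|_3 = 3^3 ↦ 4^4|_4 = 256 ⇒ 255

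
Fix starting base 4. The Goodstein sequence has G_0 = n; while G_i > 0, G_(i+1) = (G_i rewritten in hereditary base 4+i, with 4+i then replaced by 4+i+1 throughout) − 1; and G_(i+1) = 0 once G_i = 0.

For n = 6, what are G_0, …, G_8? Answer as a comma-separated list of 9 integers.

6, 6, 6, 6, 5, 4, 3, 2, 1

base 4: 6 = 4 + 2; at 5: 5 + 2 = 7; next = 6
base 5: 6 = 5 + 1; at 6: 6 + 1 = 7; next = 6
base 6: 6 = 6; at 7: 7 = 7; next = 6
base 7: 6 = 6; at 8: 6 = 6; next = 5
base 8: 5 = 5; at 9: 5 = 5; next = 4
base 9: 4 = 4; at 10: 4 = 4; next = 3
base 10: 3 = 3; at 11: 3 = 3; next = 2
base 11: 2 = 2; at 12: 2 = 2; next = 1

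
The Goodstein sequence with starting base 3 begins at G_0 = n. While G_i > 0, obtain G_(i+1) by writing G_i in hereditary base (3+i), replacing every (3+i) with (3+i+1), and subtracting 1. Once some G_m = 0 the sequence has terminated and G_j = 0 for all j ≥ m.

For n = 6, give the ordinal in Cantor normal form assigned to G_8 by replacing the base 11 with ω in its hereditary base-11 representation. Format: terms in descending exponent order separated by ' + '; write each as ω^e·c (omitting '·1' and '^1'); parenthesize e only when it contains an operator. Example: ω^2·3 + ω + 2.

4

base 3: 6 = 2·3; at 4: 2·4 = 8; next = 7
base 4: 7 = 4 + 3; at 5: 5 + 3 = 8; next = 7
base 5: 7 = 5 + 2; at 6: 6 + 2 = 8; next = 7
base 6: 7 = 6 + 1; at 7: 7 + 1 = 8; next = 7
base 7: 7 = 7; at 8: 8 = 8; next = 7
base 8: 7 = 7; at 9: 7 = 7; next = 6
base 9: 6 = 6; at 10: 6 = 6; next = 5
base 10: 5 = 5; at 11: 5 = 5; next = 4
base 11: 4 = 4; at 12: 4 = 4; next = 3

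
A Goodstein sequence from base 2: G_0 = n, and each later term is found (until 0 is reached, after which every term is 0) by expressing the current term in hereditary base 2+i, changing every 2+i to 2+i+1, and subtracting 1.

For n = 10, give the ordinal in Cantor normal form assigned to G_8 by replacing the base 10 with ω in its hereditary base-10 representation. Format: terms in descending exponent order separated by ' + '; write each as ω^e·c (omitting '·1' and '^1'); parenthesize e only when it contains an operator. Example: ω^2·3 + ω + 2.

base 2: 10 = 2^(2 + 1) + 2; at 3: 3^(3 + 1) + 3 = 84; next = 83
base 3: 83 = 3^(3 + 1) + 2; at 4: 4^(4 + 1) + 2 = 1026; next = 1025
base 4: 1025 = 4^(4 + 1) + 1; at 5: 5^(5 + 1) + 1 = 15626; next = 15625
base 5: 15625 = 5^(5 + 1); at 6: 6^(6 + 1) = 279936; next = 279935
base 6: 279935 = 5·6^6 + 5·6^5 + 5·6^4 + 5·6^3 + 5·6^2 + 5·6 + 5; at 7: 5·7^7 + 5·7^5 + 5·7^4 + 5·7^3 + 5·7^2 + 5·7 + 5 = 4215755; next = 4215754
base 7: 4215754 = 5·7^7 + 5·7^5 + 5·7^4 + 5·7^3 + 5·7^2 + 5·7 + 4; at 8: 5·8^8 + 5·8^5 + 5·8^4 + 5·8^3 + 5·8^2 + 5·8 + 4 = 84073324; next = 84073323
base 8: 84073323 = 5·8^8 + 5·8^5 + 5·8^4 + 5·8^3 + 5·8^2 + 5·8 + 3; at 9: 5·9^9 + 5·9^5 + 5·9^4 + 5·9^3 + 5·9^2 + 5·9 + 3 = 1937434593; next = 1937434592
base 9: 1937434592 = 5·9^9 + 5·9^5 + 5·9^4 + 5·9^3 + 5·9^2 + 5·9 + 2; at 10: 5·10^10 + 5·10^5 + 5·10^4 + 5·10^3 + 5·10^2 + 5·10 + 2 = 50000555552; next = 50000555551
base 10: 50000555551 = 5·10^10 + 5·10^5 + 5·10^4 + 5·10^3 + 5·10^2 + 5·10 + 1; at 11: 5·11^11 + 5·11^5 + 5·11^4 + 5·11^3 + 5·11^2 + 5·11 + 1 = 1426559238831; next = 1426559238830

ω^ω·5 + ω^5·5 + ω^4·5 + ω^3·5 + ω^2·5 + ω·5 + 1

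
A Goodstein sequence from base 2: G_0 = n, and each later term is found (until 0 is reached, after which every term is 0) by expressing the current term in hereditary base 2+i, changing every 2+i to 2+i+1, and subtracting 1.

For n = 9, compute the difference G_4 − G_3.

step 0: 9 = 2^(2 + 1) + 1; sub 3 for 2: 3^(3 + 1) + 1; = 82; G_1 = 82−1 = 81
step 1: 81 = 3^(3 + 1); sub 4 for 3: 4^(4 + 1); = 1024; G_2 = 1024−1 = 1023
step 2: 1023 = 3·4^4 + 3·4^3 + 3·4^2 + 3·4 + 3; sub 5 for 4: 3·5^5 + 3·5^3 + 3·5^2 + 3·5 + 3; = 9843; G_3 = 9843−1 = 9842
step 3: 9842 = 3·5^5 + 3·5^3 + 3·5^2 + 3·5 + 2; sub 6 for 5: 3·6^6 + 3·6^3 + 3·6^2 + 3·6 + 2; = 140744; G_4 = 140744−1 = 140743

130901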